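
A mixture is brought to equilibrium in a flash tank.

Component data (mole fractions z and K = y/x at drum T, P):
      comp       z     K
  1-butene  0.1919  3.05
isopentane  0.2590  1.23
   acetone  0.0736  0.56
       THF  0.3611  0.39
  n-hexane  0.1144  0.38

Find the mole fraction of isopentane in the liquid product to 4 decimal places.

Material balance + equilibrium reduce to Σ zᵢ(Kᵢ−1)/(1+ψ(Kᵢ−1)) = 0.
Check two-phase: ΣzᵢKᵢ = 1.1294 > 1 and Σzᵢ/Kᵢ = 1.6319 > 1, so g(0) = 0.1294 > 0 and g(1) = -0.6319 < 0.
Iterate (Newton) starting at ψ = 0.5:
  ψ = 0.5000: g = -0.21355, g' = -0.6016 → ψ = 0.1451
  ψ = 0.1451: g = 0.00669, g' = -0.7230 → ψ = 0.1543
  ψ = 0.1543: g = 0.00005, g' = -0.7121 → ψ = 0.1544
Converged at ψ = 0.1544.
Compositions from xᵢ = zᵢ/(1+ψ(Kᵢ−1)), yᵢ = Kᵢxᵢ:
  1-butene: x = 0.1458, y = 0.4446
  isopentane: x = 0.2501, y = 0.3076
  acetone: x = 0.0790, y = 0.0442
  THF: x = 0.3986, y = 0.1555
  n-hexane: x = 0.1265, y = 0.0481

x_isopentane = 0.2501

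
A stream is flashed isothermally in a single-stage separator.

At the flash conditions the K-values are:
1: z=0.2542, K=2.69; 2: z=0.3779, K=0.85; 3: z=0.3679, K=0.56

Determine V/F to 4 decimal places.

V/F = 0.3988

Material balance + equilibrium reduce to Σ zᵢ(Kᵢ−1)/(1+V/F(Kᵢ−1)) = 0.
g(0) = ΣzᵢKᵢ − 1 = 0.2110 and g(1) = 1 − Σzᵢ/Kᵢ = -0.1961, so a root lies in (0, 1).
Newton iteration, V/F⁰ = 0.5:
  V/F = 0.5000: g = -0.03597, g' = -0.3403 → V/F = 0.3943
  V/F = 0.3943: g = 0.00170, g' = -0.3753 → V/F = 0.3988
Converged at V/F = 0.3988.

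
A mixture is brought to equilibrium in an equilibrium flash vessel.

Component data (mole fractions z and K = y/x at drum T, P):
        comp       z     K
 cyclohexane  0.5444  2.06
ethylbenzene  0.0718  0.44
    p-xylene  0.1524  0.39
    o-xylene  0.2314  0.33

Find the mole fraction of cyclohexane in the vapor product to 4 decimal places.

Let ψ = V/F and solve Σ zᵢ(Kᵢ−1)/(1+ψ(Kᵢ−1)) = 0.
g(0) = ΣzᵢKᵢ − 1 = 0.2889 and g(1) = 1 − Σzᵢ/Kᵢ = -0.5194, so a root lies in (0, 1).
Newton–Raphson from ψ = 0.5:
  ψ = 0.5000: g = -0.04558, g' = -0.6570 → ψ = 0.4306
  ψ = 0.4306: g = -0.00077, g' = -0.6370 → ψ = 0.4294
Converged at ψ = 0.4294.
Compositions from xᵢ = zᵢ/(1+ψ(Kᵢ−1)), yᵢ = Kᵢxᵢ:
  cyclohexane: x = 0.3741, y = 0.7707
  ethylbenzene: x = 0.0945, y = 0.0416
  p-xylene: x = 0.2065, y = 0.0805
  o-xylene: x = 0.3249, y = 0.1072

y_cyclohexane = 0.7707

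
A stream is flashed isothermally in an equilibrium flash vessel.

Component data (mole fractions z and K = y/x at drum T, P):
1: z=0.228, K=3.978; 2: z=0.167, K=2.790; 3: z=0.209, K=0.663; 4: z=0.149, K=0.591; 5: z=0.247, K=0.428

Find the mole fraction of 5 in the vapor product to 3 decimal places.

y_5 = 0.162

Rachford–Rice: g(ψ) = Σ zᵢ(Kᵢ−1)/(1+ψ(Kᵢ−1)) = 0.
Check two-phase: ΣzᵢKᵢ = 1.705 > 1 and Σzᵢ/Kᵢ = 1.262 > 1, so g(0) = 0.705 > 0 and g(1) = -0.262 < 0.
Newton–Raphson from ψ = 0.5:
  ψ = 0.500: g = 0.0714, g' = -0.708 → ψ = 0.601
  ψ = 0.601: g = 0.0031, g' = -0.653 → ψ = 0.606
Converged at ψ = 0.606.
Compositions from xᵢ = zᵢ/(1+ψ(Kᵢ−1)), yᵢ = Kᵢxᵢ:
  1: x = 0.081, y = 0.324
  2: x = 0.080, y = 0.224
  3: x = 0.263, y = 0.174
  4: x = 0.198, y = 0.117
  5: x = 0.378, y = 0.162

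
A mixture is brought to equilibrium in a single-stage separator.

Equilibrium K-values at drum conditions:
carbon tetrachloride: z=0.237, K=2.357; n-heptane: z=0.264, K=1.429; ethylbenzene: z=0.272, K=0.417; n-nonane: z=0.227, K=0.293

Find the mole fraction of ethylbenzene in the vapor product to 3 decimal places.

y_ethylbenzene = 0.127

Rachford–Rice: g(V/F) = Σ zᵢ(Kᵢ−1)/(1+V/F(Kᵢ−1)) = 0.
Feasibility: ΣzᵢKᵢ = 1.116, Σzᵢ/Kᵢ = 1.712 — both > 1, two phases present.
Iterate (Newton) starting at V/F = 0.36:
  V/F = 0.360: g = -0.1018, g' = -0.586 → V/F = 0.186
  V/F = 0.186: g = -0.0011, g' = -0.587 → V/F = 0.184
Converged at V/F = 0.184.
Compositions from xᵢ = zᵢ/(1+V/F(Kᵢ−1)), yᵢ = Kᵢxᵢ:
  carbon tetrachloride: x = 0.190, y = 0.447
  n-heptane: x = 0.245, y = 0.350
  ethylbenzene: x = 0.305, y = 0.127
  n-nonane: x = 0.261, y = 0.076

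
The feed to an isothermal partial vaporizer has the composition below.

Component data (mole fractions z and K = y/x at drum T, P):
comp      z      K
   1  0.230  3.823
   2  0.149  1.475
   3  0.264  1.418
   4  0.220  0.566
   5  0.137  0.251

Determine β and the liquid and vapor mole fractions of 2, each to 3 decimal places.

Material balance + equilibrium reduce to Σ zᵢ(Kᵢ−1)/(1+β(Kᵢ−1)) = 0.
Feasibility: ΣzᵢKᵢ = 1.632, Σzᵢ/Kᵢ = 1.282 — both > 1, two phases present.
Newton–Raphson from β = 0.5:
  β = 0.500: g = 0.1317, g' = -0.633 → β = 0.708
  β = 0.708: g = -0.0018, g' = -0.685 → β = 0.706
Converged at β = 0.706.
Compositions from xᵢ = zᵢ/(1+β(Kᵢ−1)), yᵢ = Kᵢxᵢ:
  1: x = 0.077, y = 0.294
  2: x = 0.112, y = 0.165
  3: x = 0.204, y = 0.289
  4: x = 0.317, y = 0.179
  5: x = 0.291, y = 0.073

β = 0.706, x_2 = 0.112, y_2 = 0.165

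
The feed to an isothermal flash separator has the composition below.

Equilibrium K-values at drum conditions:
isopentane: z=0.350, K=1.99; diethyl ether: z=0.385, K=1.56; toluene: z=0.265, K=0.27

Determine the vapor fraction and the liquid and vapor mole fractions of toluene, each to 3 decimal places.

Rachford–Rice: g(ψ) = Σ zᵢ(Kᵢ−1)/(1+ψ(Kᵢ−1)) = 0.
Check two-phase: ΣzᵢKᵢ = 1.369 > 1 and Σzᵢ/Kᵢ = 1.404 > 1, so g(0) = 0.369 > 0 and g(1) = -0.404 < 0.
Iterate (Newton) starting at ψ = 0.5:
  ψ = 0.500: g = 0.0956, g' = -0.577 → ψ = 0.666
  ψ = 0.666: g = -0.0103, g' = -0.723 → ψ = 0.651
Converged at ψ = 0.651.
Compositions from xᵢ = zᵢ/(1+ψ(Kᵢ−1)), yᵢ = Kᵢxᵢ:
  isopentane: x = 0.213, y = 0.424
  diethyl ether: x = 0.282, y = 0.440
  toluene: x = 0.505, y = 0.136

ψ = 0.651, x_toluene = 0.505, y_toluene = 0.136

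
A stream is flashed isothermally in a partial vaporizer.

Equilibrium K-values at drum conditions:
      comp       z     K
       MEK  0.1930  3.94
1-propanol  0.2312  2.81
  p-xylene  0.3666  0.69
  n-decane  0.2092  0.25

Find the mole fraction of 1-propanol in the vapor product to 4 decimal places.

y_1-propanol = 0.3177

Material balance + equilibrium reduce to Σ zᵢ(Kᵢ−1)/(1+V/F(Kᵢ−1)) = 0.
Feasibility: ΣzᵢKᵢ = 1.7153, Σzᵢ/Kᵢ = 1.4994 — both > 1, two phases present.
Iterate (Newton) starting at V/F = 0.38:
  V/F = 0.3800: g = 0.16768, g' = -0.9135 → V/F = 0.5636
  V/F = 0.5636: g = 0.01126, g' = -0.8267 → V/F = 0.5772
Converged at V/F = 0.5772.
Compositions from xᵢ = zᵢ/(1+V/F(Kᵢ−1)), yᵢ = Kᵢxᵢ:
  MEK: x = 0.0716, y = 0.2820
  1-propanol: x = 0.1131, y = 0.3177
  p-xylene: x = 0.4465, y = 0.3081
  n-decane: x = 0.3689, y = 0.0922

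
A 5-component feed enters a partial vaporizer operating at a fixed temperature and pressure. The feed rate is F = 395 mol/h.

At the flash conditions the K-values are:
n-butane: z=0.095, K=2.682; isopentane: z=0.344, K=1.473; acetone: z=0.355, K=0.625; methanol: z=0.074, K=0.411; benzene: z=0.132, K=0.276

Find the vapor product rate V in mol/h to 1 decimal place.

V = 43.6 mol/h

Rachford–Rice: g(V/F) = Σ zᵢ(Kᵢ−1)/(1+V/F(Kᵢ−1)) = 0.
Feasibility: ΣzᵢKᵢ = 1.050, Σzᵢ/Kᵢ = 1.495 — both > 1, two phases present.
Newton iteration, V/F⁰ = 0.5:
  V/F = 0.500: g = -0.1570, g' = -0.427 → V/F = 0.132
  V/F = 0.132: g = -0.0091, g' = -0.418 → V/F = 0.110
Converged at V/F = 0.110.
Then V = V/F·F = 0.1105·395 = 43.6 mol/h and L = F − V = 351.4 mol/h.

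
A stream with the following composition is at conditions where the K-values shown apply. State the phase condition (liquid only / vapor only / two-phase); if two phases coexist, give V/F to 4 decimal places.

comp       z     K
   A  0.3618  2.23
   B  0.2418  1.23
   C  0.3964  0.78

vapor only

ΣzᵢKᵢ = 1.4134; Σzᵢ/Kᵢ = 0.8670.
Since Σzᵢ/Kᵢ < 1 the mixture is above its dew point — single vapor phase.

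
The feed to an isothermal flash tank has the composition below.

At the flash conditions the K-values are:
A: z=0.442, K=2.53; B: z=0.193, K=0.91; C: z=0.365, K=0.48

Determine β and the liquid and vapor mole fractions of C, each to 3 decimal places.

Rachford–Rice: g(β) = Σ zᵢ(Kᵢ−1)/(1+β(Kᵢ−1)) = 0.
Check two-phase: ΣzᵢKᵢ = 1.469 > 1 and Σzᵢ/Kᵢ = 1.147 > 1, so g(0) = 0.469 > 0 and g(1) = -0.147 < 0.
Iterate (Newton) starting at β = 0.65:
  β = 0.650: g = 0.0339, g' = -0.487 → β = 0.720
Converged at β = 0.720.
Compositions from xᵢ = zᵢ/(1+β(Kᵢ−1)), yᵢ = Kᵢxᵢ:
  A: x = 0.210, y = 0.532
  B: x = 0.206, y = 0.188
  C: x = 0.583, y = 0.280

β = 0.720, x_C = 0.583, y_C = 0.280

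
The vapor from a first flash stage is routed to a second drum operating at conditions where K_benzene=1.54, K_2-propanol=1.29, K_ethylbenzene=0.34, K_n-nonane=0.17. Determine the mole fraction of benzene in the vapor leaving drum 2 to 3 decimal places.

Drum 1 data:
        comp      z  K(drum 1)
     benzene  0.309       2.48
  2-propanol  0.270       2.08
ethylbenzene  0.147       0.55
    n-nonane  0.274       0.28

Drum 1:
Material balance + equilibrium reduce to Σ zᵢ(Kᵢ−1)/(1+ψ₁(Kᵢ−1)) = 0.
g(0) = ΣzᵢKᵢ − 1 = 0.485 and g(1) = 1 − Σzᵢ/Kᵢ = -0.500, so a root lies in (0, 1).
Newton–Raphson from ψ₁ = 0.33:
  ψ₁ = 0.330: g = 0.1858, g' = -0.762 → ψ₁ = 0.574
  ψ₁ = 0.574: g = 0.0020, g' = -0.784 → ψ₁ = 0.576
Converged at ψ₁ = 0.576.
Drum-1 compositions:
  benzene: x = 0.167, y = 0.414
  2-propanol: x = 0.166, y = 0.346
  ethylbenzene: x = 0.198, y = 0.109
  n-nonane: x = 0.468, y = 0.131
Drum-2 feed = drum-1 vapor: z₂ = (0.4136, 0.3461, 0.1092, 0.1311).
Drum 2:
Rachford–Rice: g(ψ₂) = Σ zᵢ(Kᵢ−1)/(1+ψ₂(Kᵢ−1)) = 0.
Check two-phase: ΣzᵢKᵢ = 1.143 > 1 and Σzᵢ/Kᵢ = 1.629 > 1, so g(0) = 0.143 > 0 and g(1) = -0.629 < 0.
Iterate (Newton) starting at ψ₂ = 0.39:
  ψ₂ = 0.390: g = 0.0167, g' = -0.390 → ψ₂ = 0.433
  ψ₂ = 0.433: g = -0.0005, g' = -0.415 → ψ₂ = 0.432
Converged at ψ₂ = 0.432.
  benzene: x = 0.335, y = 0.517
  2-propanol: x = 0.308, y = 0.397
  ethylbenzene: x = 0.153, y = 0.052
  n-nonane: x = 0.204, y = 0.035

y_benzene (drum 2) = 0.517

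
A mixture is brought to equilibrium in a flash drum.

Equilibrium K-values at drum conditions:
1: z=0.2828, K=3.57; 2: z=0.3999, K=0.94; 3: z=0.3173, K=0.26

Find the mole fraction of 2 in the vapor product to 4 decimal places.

y_2 = 0.3852

Newton–Raphson from ψ = 0.5:
  ψ = 0.5000: g = -0.07937, g' = -0.7971 → ψ = 0.4004
  ψ = 0.4004: g = -0.00007, g' = -0.8061 → ψ = 0.4003
Converged at ψ = 0.4003.
Compositions from xᵢ = zᵢ/(1+ψ(Kᵢ−1)), yᵢ = Kᵢxᵢ:
  1: x = 0.1394, y = 0.4976
  2: x = 0.4097, y = 0.3852
  3: x = 0.4509, y = 0.1172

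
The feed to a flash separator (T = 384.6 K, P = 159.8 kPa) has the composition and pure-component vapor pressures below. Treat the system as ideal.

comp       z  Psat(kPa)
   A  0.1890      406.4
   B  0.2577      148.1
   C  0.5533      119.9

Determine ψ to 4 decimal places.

ψ = 0.4352

Raoult's law: Kᵢ = Pᵢˢᵃᵗ/P = Pᵢˢᵃᵗ/159.8.
  K_A = 406.4/159.8 = 2.543179, K_B = 148.1/159.8 = 0.926783, K_C = 119.9/159.8 = 0.750313
Let ψ = V/F and solve Σ zᵢ(Kᵢ−1)/(1+ψ(Kᵢ−1)) = 0.
Feasibility: ΣzᵢKᵢ = 1.1346, Σzᵢ/Kᵢ = 1.0898 — both > 1, two phases present.
Newton–Raphson from ψ = 0.46:
  ψ = 0.4600: g = -0.00503, g' = -0.1995 → ψ = 0.4348
  ψ = 0.4348: g = 0.00008, g' = -0.2061 → ψ = 0.4352
Converged at ψ = 0.4352.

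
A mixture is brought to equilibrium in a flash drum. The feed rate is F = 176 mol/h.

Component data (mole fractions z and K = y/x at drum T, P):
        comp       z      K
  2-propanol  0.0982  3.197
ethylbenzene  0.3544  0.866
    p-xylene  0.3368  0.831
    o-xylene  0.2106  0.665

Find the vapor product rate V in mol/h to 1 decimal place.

Rachford–Rice: g(β) = Σ zᵢ(Kᵢ−1)/(1+β(Kᵢ−1)) = 0.
Feasibility: ΣzᵢKᵢ = 1.0408, Σzᵢ/Kᵢ = 1.1619 — both > 1, two phases present.
Newton–Raphson from β = 0.5:
  β = 0.5000: g = -0.09501, g' = -0.1605 → β = 0.0000
  β = 0.0000: g = 0.04079, g' = -0.5136 → β = 0.0794
  β = 0.0794: g = 0.00552, g' = -0.3850 → β = 0.0938
  β = 0.0938: g = 0.00013, g' = -0.3676 → β = 0.0941
Converged at β = 0.0941.
Then V = β·F = 0.0941·176 = 16.6 mol/h and L = F − V = 159.4 mol/h.

V = 16.6 mol/h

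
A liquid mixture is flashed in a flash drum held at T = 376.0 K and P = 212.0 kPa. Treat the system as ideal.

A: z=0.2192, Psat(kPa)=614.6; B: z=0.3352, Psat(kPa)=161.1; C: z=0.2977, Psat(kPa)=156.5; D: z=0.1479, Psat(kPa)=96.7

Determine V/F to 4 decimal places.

V/F = 0.2948

Raoult's law: Kᵢ = Pᵢˢᵃᵗ/P = Pᵢˢᵃᵗ/212.0.
  K_A = 614.6/212.0 = 2.899057, K_B = 161.1/212.0 = 0.759906, K_C = 156.5/212.0 = 0.738208, K_D = 96.7/212.0 = 0.456132
Material balance + equilibrium reduce to Σ zᵢ(Kᵢ−1)/(1+V/F(Kᵢ−1)) = 0.
g(0) = ΣzᵢKᵢ − 1 = 0.1774 and g(1) = 1 − Σzᵢ/Kᵢ = -0.2442, so a root lies in (0, 1).
Iterate (Newton) starting at V/F = 0.5:
  V/F = 0.5000: g = -0.07809, g' = -0.3425 → V/F = 0.2720
  V/F = 0.2720: g = 0.01007, g' = -0.4497 → V/F = 0.2944
  V/F = 0.2944: g = 0.00018, g' = -0.4336 → V/F = 0.2948
Converged at V/F = 0.2948.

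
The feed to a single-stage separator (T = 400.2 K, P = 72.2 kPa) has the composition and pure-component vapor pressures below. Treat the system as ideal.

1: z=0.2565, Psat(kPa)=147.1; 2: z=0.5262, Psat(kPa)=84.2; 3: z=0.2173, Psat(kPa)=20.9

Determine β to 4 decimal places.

β = 0.5407

Raoult's law: Kᵢ = Pᵢˢᵃᵗ/P = Pᵢˢᵃᵗ/72.2.
  K_1 = 147.1/72.2 = 2.037396, K_2 = 84.2/72.2 = 1.166205, K_3 = 20.9/72.2 = 0.289474
Iterate (Newton) starting at β = 0.5:
  β = 0.5000: g = 0.01648, g' = -0.3960 → β = 0.5416
  β = 0.5416: g = -0.00039, g' = -0.4153 → β = 0.5407
Converged at β = 0.5407.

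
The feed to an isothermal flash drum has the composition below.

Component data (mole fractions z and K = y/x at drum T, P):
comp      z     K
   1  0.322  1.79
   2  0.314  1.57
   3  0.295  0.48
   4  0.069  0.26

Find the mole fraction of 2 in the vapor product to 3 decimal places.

y_2 = 0.371

Let β = V/F and solve Σ zᵢ(Kᵢ−1)/(1+β(Kᵢ−1)) = 0.
Feasibility: ΣzᵢKᵢ = 1.229, Σzᵢ/Kᵢ = 1.260 — both > 1, two phases present.
Newton–Raphson from β = 0.5:
  β = 0.500: g = 0.0333, g' = -0.406 → β = 0.582
  β = 0.582: g = -0.0010, g' = -0.432 → β = 0.580
Converged at β = 0.580.
Compositions from xᵢ = zᵢ/(1+β(Kᵢ−1)), yᵢ = Kᵢxᵢ:
  1: x = 0.221, y = 0.395
  2: x = 0.236, y = 0.371
  3: x = 0.422, y = 0.203
  4: x = 0.121, y = 0.031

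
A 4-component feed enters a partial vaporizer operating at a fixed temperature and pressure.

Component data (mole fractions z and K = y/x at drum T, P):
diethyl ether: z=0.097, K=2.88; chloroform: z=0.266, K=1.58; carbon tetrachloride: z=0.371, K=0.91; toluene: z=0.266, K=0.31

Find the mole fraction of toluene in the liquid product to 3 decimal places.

x_toluene = 0.323

Iterate (Newton) starting at ψ = 0.67:
  ψ = 0.670: g = -0.1851, g' = -0.555 → ψ = 0.337
  ψ = 0.337: g = -0.0327, g' = -0.409 → ψ = 0.257
Converged at ψ = 0.257.
Compositions from xᵢ = zᵢ/(1+ψ(Kᵢ−1)), yᵢ = Kᵢxᵢ:
  diethyl ether: x = 0.065, y = 0.188
  chloroform: x = 0.232, y = 0.366
  carbon tetrachloride: x = 0.380, y = 0.346
  toluene: x = 0.323, y = 0.100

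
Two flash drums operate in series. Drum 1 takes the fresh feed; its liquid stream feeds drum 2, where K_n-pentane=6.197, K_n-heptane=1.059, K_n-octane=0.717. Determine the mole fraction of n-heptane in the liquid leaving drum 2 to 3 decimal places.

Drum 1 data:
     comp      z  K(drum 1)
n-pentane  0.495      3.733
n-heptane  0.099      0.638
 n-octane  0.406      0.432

Drum 1:
Rachford–Rice: g(ψ₁) = Σ zᵢ(Kᵢ−1)/(1+ψ₁(Kᵢ−1)) = 0.
Feasibility: ΣzᵢKᵢ = 2.086, Σzᵢ/Kᵢ = 1.228 — both > 1, two phases present.
Newton–Raphson from ψ₁ = 0.54:
  ψ₁ = 0.540: g = 0.1692, g' = -0.896 → ψ₁ = 0.729
  ψ₁ = 0.729: g = 0.0099, g' = -0.818 → ψ₁ = 0.741
Converged at ψ₁ = 0.741.
Drum-1 compositions:
  n-pentane: x = 0.164, y = 0.611
  n-heptane: x = 0.135, y = 0.086
  n-octane: x = 0.701, y = 0.303
Drum-2 feed = drum-1 liquid: z₂ = (0.1636, 0.1353, 0.7011).
Drum 2:
Rachford–Rice: g(ψ₂) = Σ zᵢ(Kᵢ−1)/(1+ψ₂(Kᵢ−1)) = 0.
g(0) = ΣzᵢKᵢ − 1 = 0.660 and g(1) = 1 − Σzᵢ/Kᵢ = -0.132, so a root lies in (0, 1).
Iterate (Newton) starting at ψ₂ = 0.5:
  ψ₂ = 0.500: g = 0.0130, g' = -0.418 → ψ₂ = 0.531
  ψ₂ = 0.531: g = 0.0004, g' = -0.391 → ψ₂ = 0.532
Converged at ψ₂ = 0.532.
  n-pentane: x = 0.043, y = 0.269
  n-heptane: x = 0.131, y = 0.139
  n-octane: x = 0.825, y = 0.592

x_n-heptane (drum 2) = 0.131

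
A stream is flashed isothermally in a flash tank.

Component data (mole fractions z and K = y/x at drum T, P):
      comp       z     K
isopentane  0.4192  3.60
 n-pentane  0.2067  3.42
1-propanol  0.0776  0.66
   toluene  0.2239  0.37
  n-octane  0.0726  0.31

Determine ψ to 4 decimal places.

ψ = 0.8889

Newton iteration, ψ⁰ = 0.38:
  ψ = 0.3800: g = 0.52518, g' = -1.2745 → ψ = 0.7921
  ψ = 0.7921: g = 0.09961, g' = -0.9840 → ψ = 0.8933
  ψ = 0.8933: g = -0.00487, g' = -1.0960 → ψ = 0.8889
Converged at ψ = 0.8889.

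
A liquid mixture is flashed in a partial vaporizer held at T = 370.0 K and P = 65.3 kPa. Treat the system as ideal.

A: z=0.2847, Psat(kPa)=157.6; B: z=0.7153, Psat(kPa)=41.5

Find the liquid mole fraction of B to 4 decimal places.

x_B = 0.7950

Raoult's law: Kᵢ = Pᵢˢᵃᵗ/P = Pᵢˢᵃᵗ/65.3.
  K_A = 157.6/65.3 = 2.413476, K_B = 41.5/65.3 = 0.635528
Binary case is linear: z₁(K₁−1)(1+β(K₂−1)) + z₂(K₂−1)(1+β(K₁−1)) = 0
⇒ β = [z₁(K₁−1)+z₂(K₂−1)] / [−(K₁−1)(K₂−1)] = 0.14171/0.51517 = 0.2751
Compositions from xᵢ = zᵢ/(1+β(Kᵢ−1)), yᵢ = Kᵢxᵢ:
  A: x = 0.2050, y = 0.4948
  B: x = 0.7950, y = 0.5052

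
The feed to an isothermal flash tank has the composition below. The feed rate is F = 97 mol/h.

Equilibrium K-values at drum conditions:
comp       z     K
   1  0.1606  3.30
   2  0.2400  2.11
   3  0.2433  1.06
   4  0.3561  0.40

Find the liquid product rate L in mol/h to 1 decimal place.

Rachford–Rice: g(β) = Σ zᵢ(Kᵢ−1)/(1+β(Kᵢ−1)) = 0.
Feasibility: ΣzᵢKᵢ = 1.4367, Σzᵢ/Kᵢ = 1.2822 — both > 1, two phases present.
Newton–Raphson from β = 0.61:
  β = 0.6100: g = -0.01036, g' = -0.5720 → β = 0.5919
  β = 0.5919: g = -0.00003, g' = -0.5692 → β = 0.5918
Converged at β = 0.5918.
Then V = β·F = 0.5918·97 = 57.4 mol/h and L = F − V = 39.6 mol/h.

L = 39.6 mol/h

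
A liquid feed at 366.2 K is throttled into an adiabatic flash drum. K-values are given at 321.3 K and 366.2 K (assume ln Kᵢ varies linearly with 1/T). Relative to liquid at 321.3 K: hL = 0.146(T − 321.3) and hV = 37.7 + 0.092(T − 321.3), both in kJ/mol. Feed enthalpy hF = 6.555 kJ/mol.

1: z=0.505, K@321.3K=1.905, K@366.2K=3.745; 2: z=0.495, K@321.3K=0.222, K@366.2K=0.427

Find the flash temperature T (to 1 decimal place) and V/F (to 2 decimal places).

Adiabatic flash: solve Rachford–Rice at each trial T, then check hF = ψ·hV(T) + (1−ψ)·hL(T).
  T = 321.3 K: K = (1.905, 0.222), RR gives ψ = 0.102, H_out = 3.851 kJ/mol
  T = 366.2 K: K = (3.745, 0.427), RR gives ψ = 0.701, H_out = 31.283 kJ/mol
  T = 343.8 K: K = (2.733, 0.315), RR gives ψ = 0.451, H_out = 19.750 kJ/mol
  T = 332.6 K: K = (2.297, 0.266), RR gives ψ = 0.307, H_out = 13.021 kJ/mol
  T = 327.0 K: K = (2.097, 0.244), RR gives ψ = 0.216, H_out = 8.928 kJ/mol
  T = 324.1 K: K = (1.998, 0.232), RR gives ψ = 0.162, H_out = 6.489 kJ/mol
  T = 325.6 K: K = (2.049, 0.238), RR gives ψ = 0.191, H_out = 7.783 kJ/mol
Linear interpolation between T = 324.1 (H_out = 6.489) and T = 325.6 (H_out = 7.783) on hF = 6.555 gives T ≈ 324.2 K, at which ψ = 0.16.

T = 324.2 K, V/F = 0.16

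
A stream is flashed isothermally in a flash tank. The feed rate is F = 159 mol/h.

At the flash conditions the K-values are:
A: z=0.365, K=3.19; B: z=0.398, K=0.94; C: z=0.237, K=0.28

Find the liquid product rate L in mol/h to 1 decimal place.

L = 59.1 mol/h

Let ψ = V/F and solve Σ zᵢ(Kᵢ−1)/(1+ψ(Kᵢ−1)) = 0.
g(0) = ΣzᵢKᵢ − 1 = 0.605 and g(1) = 1 − Σzᵢ/Kᵢ = -0.384, so a root lies in (0, 1).
Newton iteration, ψ⁰ = 0.5:
  ψ = 0.500: g = 0.0903, g' = -0.700 → ψ = 0.629
  ψ = 0.629: g = -0.0005, g' = -0.722 → ψ = 0.628
Converged at ψ = 0.628.
Then V = ψ·F = 0.6283·159 = 99.9 mol/h and L = F − V = 59.1 mol/h.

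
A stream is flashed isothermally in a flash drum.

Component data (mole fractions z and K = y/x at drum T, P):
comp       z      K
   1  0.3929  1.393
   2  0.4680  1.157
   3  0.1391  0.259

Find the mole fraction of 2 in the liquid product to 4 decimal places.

x_2 = 0.4264

Material balance + equilibrium reduce to Σ zᵢ(Kᵢ−1)/(1+ψ(Kᵢ−1)) = 0.
g(0) = ΣzᵢKᵢ − 1 = 0.1248 and g(1) = 1 − Σzᵢ/Kᵢ = -0.2236, so a root lies in (0, 1).
Newton iteration, ψ⁰ = 0.5:
  ψ = 0.5000: g = 0.03344, g' = -0.2450 → ψ = 0.6365
  ψ = 0.6365: g = -0.00476, g' = -0.3219 → ψ = 0.6217
  ψ = 0.6217: g = -0.00008, g' = -0.3113 → ψ = 0.6214
Converged at ψ = 0.6214.
Compositions from xᵢ = zᵢ/(1+ψ(Kᵢ−1)), yᵢ = Kᵢxᵢ:
  1: x = 0.3158, y = 0.4399
  2: x = 0.4264, y = 0.4933
  3: x = 0.2578, y = 0.0668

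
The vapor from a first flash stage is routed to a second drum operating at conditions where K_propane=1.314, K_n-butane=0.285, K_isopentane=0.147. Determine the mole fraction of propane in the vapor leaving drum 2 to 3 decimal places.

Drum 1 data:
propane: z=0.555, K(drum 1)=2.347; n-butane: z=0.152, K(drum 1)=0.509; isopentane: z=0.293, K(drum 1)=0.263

y_propane (drum 2) = 0.941

Drum 1:
Material balance + equilibrium reduce to Σ zᵢ(Kᵢ−1)/(1+ψ₁(Kᵢ−1)) = 0.
g(0) = ΣzᵢKᵢ − 1 = 0.457 and g(1) = 1 − Σzᵢ/Kᵢ = -0.649, so a root lies in (0, 1).
Newton iteration, ψ₁⁰ = 0.4:
  ψ₁ = 0.400: g = 0.0867, g' = -0.802 → ψ₁ = 0.508
  ψ₁ = 0.508: g = -0.0009, g' = -0.827 → ψ₁ = 0.507
Converged at ψ₁ = 0.507.
Drum-1 compositions:
  propane: x = 0.330, y = 0.774
  n-butane: x = 0.202, y = 0.103
  isopentane: x = 0.468, y = 0.123
Drum-2 feed = drum-1 vapor: z₂ = (0.7739, 0.1030, 0.1230).
Drum 2:
Material balance + equilibrium reduce to Σ zᵢ(Kᵢ−1)/(1+ψ₂(Kᵢ−1)) = 0.
g(0) = ΣzᵢKᵢ − 1 = 0.064 and g(1) = 1 − Σzᵢ/Kᵢ = -0.787, so a root lies in (0, 1).
Newton iteration, ψ₂⁰ = 0.5:
  ψ₂ = 0.500: g = -0.0876, g' = -0.457 → ψ₂ = 0.308
  ψ₂ = 0.308: g = -0.0153, g' = -0.315 → ψ₂ = 0.260
  ψ₂ = 0.260: g = -0.0006, g' = -0.292 → ψ₂ = 0.258
Converged at ψ₂ = 0.258.
  propane: x = 0.716, y = 0.941
  n-butane: x = 0.126, y = 0.036
  isopentane: x = 0.158, y = 0.023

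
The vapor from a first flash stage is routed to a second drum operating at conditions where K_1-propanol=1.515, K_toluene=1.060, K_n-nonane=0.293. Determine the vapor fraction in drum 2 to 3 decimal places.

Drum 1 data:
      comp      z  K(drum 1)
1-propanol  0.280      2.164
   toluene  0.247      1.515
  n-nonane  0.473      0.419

V/F (drum 2) = 0.269

Drum 1:
Rachford–Rice: g(ψ₁) = Σ zᵢ(Kᵢ−1)/(1+ψ₁(Kᵢ−1)) = 0.
Check two-phase: ΣzᵢKᵢ = 1.178 > 1 and Σzᵢ/Kᵢ = 1.421 > 1, so g(0) = 0.178 > 0 and g(1) = -0.421 < 0.
Iterate (Newton) starting at ψ₁ = 0.5:
  ψ₁ = 0.500: g = -0.0802, g' = -0.510 → ψ₁ = 0.343
  ψ₁ = 0.343: g = -0.0021, g' = -0.490 → ψ₁ = 0.339
Converged at ψ₁ = 0.339.
Drum-1 compositions:
  1-propanol: x = 0.201, y = 0.435
  toluene: x = 0.210, y = 0.319
  n-nonane: x = 0.589, y = 0.247
Drum-2 feed = drum-1 vapor: z₂ = (0.4346, 0.3186, 0.2467).
Drum 2:
Rachford–Rice: g(ψ₂) = Σ zᵢ(Kᵢ−1)/(1+ψ₂(Kᵢ−1)) = 0.
Check two-phase: ΣzᵢKᵢ = 1.069 > 1 and Σzᵢ/Kᵢ = 1.430 > 1, so g(0) = 0.069 > 0 and g(1) = -0.430 < 0.
Newton iteration, ψ₂⁰ = 0.5:
  ψ₂ = 0.500: g = -0.0732, g' = -0.369 → ψ₂ = 0.302
  ψ₂ = 0.302: g = -0.0092, g' = -0.287 → ψ₂ = 0.270
  ψ₂ = 0.270: g = -0.0001, g' = -0.278 → ψ₂ = 0.269
Converged at ψ₂ = 0.269.
  1-propanol: x = 0.382, y = 0.578
  toluene: x = 0.314, y = 0.332
  n-nonane: x = 0.305, y = 0.089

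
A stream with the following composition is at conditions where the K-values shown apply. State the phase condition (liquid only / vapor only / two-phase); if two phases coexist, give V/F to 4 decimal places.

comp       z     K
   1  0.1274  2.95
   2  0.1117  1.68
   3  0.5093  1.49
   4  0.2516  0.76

vapor only

ΣzᵢKᵢ = 1.5136; Σzᵢ/Kᵢ = 0.7825.
Since Σzᵢ/Kᵢ < 1 the mixture is above its dew point — single vapor phase.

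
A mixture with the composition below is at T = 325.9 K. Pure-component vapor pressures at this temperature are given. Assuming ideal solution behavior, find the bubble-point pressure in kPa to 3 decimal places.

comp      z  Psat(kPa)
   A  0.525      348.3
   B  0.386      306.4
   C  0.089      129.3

At the bubble point ψ → 0, so ΣzᵢKᵢ = 1 with Kᵢ = Pᵢˢᵃᵗ/P ⇒ P = ΣzᵢPᵢˢᵃᵗ.
P = 0.525·348.3 + 0.386·306.4 + 0.089·129.3 = 312.636 kPa

Pbub = 312.636 kPa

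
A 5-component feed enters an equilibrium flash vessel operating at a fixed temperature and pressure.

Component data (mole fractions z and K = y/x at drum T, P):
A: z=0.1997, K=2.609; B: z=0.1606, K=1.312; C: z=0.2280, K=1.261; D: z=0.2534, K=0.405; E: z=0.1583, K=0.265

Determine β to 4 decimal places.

Rachford–Rice: g(β) = Σ zᵢ(Kᵢ−1)/(1+β(Kᵢ−1)) = 0.
Feasibility: ΣzᵢKᵢ = 1.1638, Σzᵢ/Kᵢ = 1.6028 — both > 1, two phases present.
Newton–Raphson from β = 0.37:
  β = 0.3700: g = -0.05255, g' = -0.5375 → β = 0.2722
  β = 0.2722: g = -0.00018, g' = -0.5382 → β = 0.2719
Converged at β = 0.2719.

β = 0.2719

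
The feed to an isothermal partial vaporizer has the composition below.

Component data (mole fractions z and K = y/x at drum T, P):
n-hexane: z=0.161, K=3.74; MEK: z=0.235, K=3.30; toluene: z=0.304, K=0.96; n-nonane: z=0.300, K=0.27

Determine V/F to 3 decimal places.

Material balance + equilibrium reduce to Σ zᵢ(Kᵢ−1)/(1+V/F(Kᵢ−1)) = 0.
g(0) = ΣzᵢKᵢ − 1 = 0.750 and g(1) = 1 − Σzᵢ/Kᵢ = -0.542, so a root lies in (0, 1).
Iterate (Newton) starting at V/F = 0.5:
  V/F = 0.500: g = 0.0802, g' = -0.881 → V/F = 0.591
Converged at V/F = 0.591.

V/F = 0.591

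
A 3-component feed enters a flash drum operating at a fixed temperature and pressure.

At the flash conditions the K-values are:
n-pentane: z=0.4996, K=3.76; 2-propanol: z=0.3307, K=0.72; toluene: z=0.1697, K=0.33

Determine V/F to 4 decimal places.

Iterate (Newton) starting at V/F = 0.5:
  V/F = 0.5000: g = 0.30072, g' = -0.8792 → V/F = 0.8420
  V/F = 0.8420: g = 0.03278, g' = -0.7899 → V/F = 0.8835
  V/F = 0.8835: g = -0.00069, g' = -0.8252 → V/F = 0.8827
Converged at V/F = 0.8827.

V/F = 0.8827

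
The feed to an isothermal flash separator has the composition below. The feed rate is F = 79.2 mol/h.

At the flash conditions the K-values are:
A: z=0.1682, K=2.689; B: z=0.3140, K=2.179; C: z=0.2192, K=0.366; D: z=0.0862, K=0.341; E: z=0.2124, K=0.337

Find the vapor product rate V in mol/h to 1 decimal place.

Material balance + equilibrium reduce to Σ zᵢ(Kᵢ−1)/(1+V/F(Kᵢ−1)) = 0.
Check two-phase: ΣzᵢKᵢ = 1.3177 > 1 and Σzᵢ/Kᵢ = 1.6886 > 1, so g(0) = 0.3177 > 0 and g(1) = -0.6886 < 0.
Newton iteration, V/F⁰ = 0.5:
  V/F = 0.5000: g = -0.11192, g' = -0.7949 → V/F = 0.3592
  V/F = 0.3592: g = -0.00233, g' = -0.7741 → V/F = 0.3562
Converged at V/F = 0.3562.
Then V = V/F·F = 0.3562·79.2 = 28.2 mol/h and L = F − V = 51.0 mol/h.

V = 28.2 mol/h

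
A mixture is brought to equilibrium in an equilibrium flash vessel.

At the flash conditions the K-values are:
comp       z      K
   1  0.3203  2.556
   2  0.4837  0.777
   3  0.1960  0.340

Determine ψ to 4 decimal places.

Material balance + equilibrium reduce to Σ zᵢ(Kᵢ−1)/(1+ψ(Kᵢ−1)) = 0.
g(0) = ΣzᵢKᵢ − 1 = 0.2612 and g(1) = 1 − Σzᵢ/Kᵢ = -0.3243, so a root lies in (0, 1).
Newton–Raphson from ψ = 0.43:
  ψ = 0.4300: g = -0.00133, g' = -0.4742 → ψ = 0.4272
Converged at ψ = 0.4272.

ψ = 0.4272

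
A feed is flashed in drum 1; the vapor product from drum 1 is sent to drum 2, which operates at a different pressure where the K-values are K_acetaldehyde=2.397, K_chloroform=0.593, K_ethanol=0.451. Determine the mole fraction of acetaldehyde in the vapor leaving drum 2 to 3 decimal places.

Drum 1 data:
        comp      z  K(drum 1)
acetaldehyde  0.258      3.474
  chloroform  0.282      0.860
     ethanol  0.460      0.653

y_acetaldehyde (drum 2) = 0.625

Drum 1:
Rachford–Rice: g(ψ₁) = Σ zᵢ(Kᵢ−1)/(1+ψ₁(Kᵢ−1)) = 0.
Feasibility: ΣzᵢKᵢ = 1.439, Σzᵢ/Kᵢ = 1.107 — both > 1, two phases present.
Iterate (Newton) starting at ψ₁ = 0.5:
  ψ₁ = 0.500: g = 0.0498, g' = -0.403 → ψ₁ = 0.623
  ψ₁ = 0.623: g = 0.0041, g' = -0.341 → ψ₁ = 0.636
Converged at ψ₁ = 0.636.
Drum-1 compositions:
  acetaldehyde: x = 0.100, y = 0.348
  chloroform: x = 0.310, y = 0.266
  ethanol: x = 0.590, y = 0.385
Drum-2 feed = drum-1 vapor: z₂ = (0.3484, 0.2662, 0.3854).
Drum 2:
Rachford–Rice: g(ψ₂) = Σ zᵢ(Kᵢ−1)/(1+ψ₂(Kᵢ−1)) = 0.
Check two-phase: ΣzᵢKᵢ = 1.167 > 1 and Σzᵢ/Kᵢ = 1.449 > 1, so g(0) = 0.167 > 0 and g(1) = -0.449 < 0.
Iterate (Newton) starting at ψ₂ = 0.47:
  ψ₂ = 0.470: g = -0.1253, g' = -0.526 → ψ₂ = 0.232
  ψ₂ = 0.232: g = 0.0056, g' = -0.594 → ψ₂ = 0.241
Converged at ψ₂ = 0.241.
  acetaldehyde: x = 0.261, y = 0.625
  chloroform: x = 0.295, y = 0.175
  ethanol: x = 0.444, y = 0.200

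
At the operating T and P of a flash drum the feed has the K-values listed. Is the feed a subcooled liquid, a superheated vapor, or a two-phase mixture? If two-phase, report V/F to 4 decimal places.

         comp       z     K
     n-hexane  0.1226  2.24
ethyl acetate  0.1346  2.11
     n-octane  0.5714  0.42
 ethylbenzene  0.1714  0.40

subcooled liquid

ΣzᵢKᵢ = 0.8672; Σzᵢ/Kᵢ = 1.9075.
Since ΣzᵢKᵢ < 1 the mixture is below its bubble point — single liquid phase.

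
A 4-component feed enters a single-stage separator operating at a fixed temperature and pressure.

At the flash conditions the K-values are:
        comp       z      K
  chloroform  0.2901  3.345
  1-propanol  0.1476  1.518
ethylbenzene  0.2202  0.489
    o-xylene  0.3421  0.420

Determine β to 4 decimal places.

β = 0.4199

Rachford–Rice: g(β) = Σ zᵢ(Kᵢ−1)/(1+β(Kᵢ−1)) = 0.
g(0) = ΣzᵢKᵢ − 1 = 0.4458 and g(1) = 1 − Σzᵢ/Kᵢ = -0.4488, so a root lies in (0, 1).
Iterate (Newton) starting at β = 0.5:
  β = 0.5000: g = -0.05674, g' = -0.6950 → β = 0.4184
  β = 0.4184: g = 0.00112, g' = -0.7269 → β = 0.4199
Converged at β = 0.4199.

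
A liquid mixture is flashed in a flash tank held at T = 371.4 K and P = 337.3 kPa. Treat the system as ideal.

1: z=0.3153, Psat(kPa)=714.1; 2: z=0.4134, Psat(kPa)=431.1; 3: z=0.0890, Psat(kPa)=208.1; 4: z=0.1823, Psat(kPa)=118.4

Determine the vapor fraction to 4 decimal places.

Raoult's law: Kᵢ = Pᵢˢᵃᵗ/P = Pᵢˢᵃᵗ/337.3.
  K_1 = 714.1/337.3 = 2.117106, K_2 = 431.1/337.3 = 1.278091, K_3 = 208.1/337.3 = 0.616958, K_4 = 118.4/337.3 = 0.351023
Let ψ = V/F and solve Σ zᵢ(Kᵢ−1)/(1+ψ(Kᵢ−1)) = 0.
Feasibility: ΣzᵢKᵢ = 1.3148, Σzᵢ/Kᵢ = 1.1360 — both > 1, two phases present.
Newton–Raphson from ψ = 0.42:
  ψ = 0.4200: g = 0.13941, g' = -0.3716 → ψ = 0.7952
  ψ = 0.7952: g = -0.01283, g' = -0.4866 → ψ = 0.7688
  ψ = 0.7688: g = -0.00026, g' = -0.4677 → ψ = 0.7683
Converged at ψ = 0.7683.

ψ = 0.7683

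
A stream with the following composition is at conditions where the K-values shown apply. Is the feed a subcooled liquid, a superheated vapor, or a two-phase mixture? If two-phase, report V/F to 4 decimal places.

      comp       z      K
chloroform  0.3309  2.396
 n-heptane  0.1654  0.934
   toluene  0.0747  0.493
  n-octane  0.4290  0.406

two-phase, V/F = 0.2309

ΣzᵢKᵢ = 1.1583; Σzᵢ/Kᵢ = 1.5234.
Both exceed 1, so a two-phase solution exists.
Let ψ = V/F and solve Σ zᵢ(Kᵢ−1)/(1+ψ(Kᵢ−1)) = 0.
Iterate (Newton) starting at ψ = 0.67:
  ψ = 0.6700: g = -0.25338, g' = -0.6346 → ψ = 0.2708
  ψ = 0.2708: g = -0.02345, g' = -0.5811 → ψ = 0.2304
  ψ = 0.2304: g = 0.00032, g' = -0.5977 → ψ = 0.2309
Converged at ψ = 0.2309.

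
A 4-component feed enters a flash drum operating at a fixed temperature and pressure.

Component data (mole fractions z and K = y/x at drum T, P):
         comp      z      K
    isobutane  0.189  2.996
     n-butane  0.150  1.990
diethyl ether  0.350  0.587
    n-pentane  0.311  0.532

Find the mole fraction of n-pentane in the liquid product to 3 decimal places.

x_n-pentane = 0.368

Rachford–Rice: g(V/F) = Σ zᵢ(Kᵢ−1)/(1+V/F(Kᵢ−1)) = 0.
Feasibility: ΣzᵢKᵢ = 1.236, Σzᵢ/Kᵢ = 1.319 — both > 1, two phases present.
Iterate (Newton) starting at V/F = 0.5:
  V/F = 0.500: g = -0.0840, g' = -0.465 → V/F = 0.319
  V/F = 0.319: g = 0.0056, g' = -0.539 → V/F = 0.330
Converged at V/F = 0.330.
Compositions from xᵢ = zᵢ/(1+V/F(Kᵢ−1)), yᵢ = Kᵢxᵢ:
  isobutane: x = 0.114, y = 0.341
  n-butane: x = 0.113, y = 0.225
  diethyl ether: x = 0.405, y = 0.238
  n-pentane: x = 0.368, y = 0.196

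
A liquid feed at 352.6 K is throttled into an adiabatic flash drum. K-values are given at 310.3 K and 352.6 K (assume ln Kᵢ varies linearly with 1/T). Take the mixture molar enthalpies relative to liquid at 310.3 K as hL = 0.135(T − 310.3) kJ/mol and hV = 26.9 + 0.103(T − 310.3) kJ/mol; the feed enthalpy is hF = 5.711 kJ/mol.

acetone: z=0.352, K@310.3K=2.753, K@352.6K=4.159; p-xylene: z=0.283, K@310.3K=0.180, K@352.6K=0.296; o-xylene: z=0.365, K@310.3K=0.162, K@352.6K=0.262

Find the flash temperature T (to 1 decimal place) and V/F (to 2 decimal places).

Adiabatic flash: solve Rachford–Rice at each trial T, then check hF = ψ·hV(T) + (1−ψ)·hL(T).
  T = 310.3 K: K = (2.753, 0.180, 0.162), RR gives ψ = 0.054, H_out = 1.463 kJ/mol
  T = 352.6 K: K = (4.159, 0.296, 0.262), RR gives ψ = 0.282, H_out = 12.903 kJ/mol
  T = 331.5 K: K = (3.430, 0.235, 0.209), RR gives ψ = 0.185, H_out = 7.709 kJ/mol
  T = 320.9 K: K = (3.084, 0.206, 0.185), RR gives ψ = 0.126, H_out = 4.777 kJ/mol
  T = 326.2 K: K = (3.255, 0.220, 0.197), RR gives ψ = 0.157, H_out = 6.281 kJ/mol
  T = 323.5 K: K = (3.168, 0.213, 0.191), RR gives ψ = 0.141, H_out = 5.525 kJ/mol
  T = 324.9 K: K = (3.213, 0.217, 0.194), RR gives ψ = 0.149, H_out = 5.919 kJ/mol
Linear interpolation between T = 323.5 (H_out = 5.525) and T = 324.9 (H_out = 5.919) on hF = 5.711 gives T ≈ 324.2 K, at which ψ = 0.15.

T = 324.2 K, V/F = 0.15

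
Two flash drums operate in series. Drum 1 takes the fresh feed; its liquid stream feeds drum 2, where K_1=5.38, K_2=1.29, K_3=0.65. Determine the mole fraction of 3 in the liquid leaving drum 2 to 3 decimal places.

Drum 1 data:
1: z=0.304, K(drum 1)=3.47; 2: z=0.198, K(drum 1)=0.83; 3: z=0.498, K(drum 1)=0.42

Drum 1:
Rachford–Rice: g(ψ₁) = Σ zᵢ(Kᵢ−1)/(1+ψ₁(Kᵢ−1)) = 0.
Check two-phase: ΣzᵢKᵢ = 1.428 > 1 and Σzᵢ/Kᵢ = 1.512 > 1, so g(0) = 0.428 > 0 and g(1) = -0.512 < 0.
Iterate (Newton) starting at ψ₁ = 0.5:
  ψ₁ = 0.500: g = -0.1076, g' = -0.710 → ψ₁ = 0.348
  ψ₁ = 0.348: g = 0.0057, g' = -0.805 → ψ₁ = 0.356
Converged at ψ₁ = 0.356.
Drum-1 compositions:
  1: x = 0.162, y = 0.562
  2: x = 0.211, y = 0.175
  3: x = 0.627, y = 0.264
Drum-2 feed = drum-1 liquid: z₂ = (0.1618, 0.2107, 0.6274).
Drum 2:
Let ψ₂ = V/F and solve Σ zᵢ(Kᵢ−1)/(1+ψ₂(Kᵢ−1)) = 0.
g(0) = ΣzᵢKᵢ − 1 = 0.550 and g(1) = 1 − Σzᵢ/Kᵢ = -0.159, so a root lies in (0, 1).
Newton–Raphson from ψ₂ = 0.53:
  ψ₂ = 0.530: g = -0.0032, g' = -0.411 → ψ₂ = 0.522
Converged at ψ₂ = 0.522.
  1: x = 0.049, y = 0.265
  2: x = 0.183, y = 0.236
  3: x = 0.768, y = 0.499

x_3 (drum 2) = 0.768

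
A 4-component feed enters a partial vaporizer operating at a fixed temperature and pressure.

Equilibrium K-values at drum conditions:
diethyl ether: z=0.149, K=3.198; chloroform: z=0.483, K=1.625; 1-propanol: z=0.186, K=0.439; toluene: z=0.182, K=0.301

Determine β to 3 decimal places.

β = 0.575

Material balance + equilibrium reduce to Σ zᵢ(Kᵢ−1)/(1+β(Kᵢ−1)) = 0.
Feasibility: ΣzᵢKᵢ = 1.398, Σzᵢ/Kᵢ = 1.372 — both > 1, two phases present.
Newton–Raphson from β = 0.6:
  β = 0.600: g = -0.0156, g' = -0.630 → β = 0.575
Converged at β = 0.575.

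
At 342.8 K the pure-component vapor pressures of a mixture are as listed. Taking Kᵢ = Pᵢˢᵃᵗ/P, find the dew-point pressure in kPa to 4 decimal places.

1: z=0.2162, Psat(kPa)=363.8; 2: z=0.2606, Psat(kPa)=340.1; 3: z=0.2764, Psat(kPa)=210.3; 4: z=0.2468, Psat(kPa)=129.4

At the dew point ψ → 1, so Σzᵢ/Kᵢ = 1 with Kᵢ = Pᵢˢᵃᵗ/P ⇒ 1/P = Σzᵢ/Pᵢˢᵃᵗ.
1/P = 0.2162/363.8 + 0.2606/340.1 + 0.2764/210.3 + 0.2468/129.4 = 0.0045821 ⇒ P = 218.2403 kPa

Pdew = 218.2403 kPa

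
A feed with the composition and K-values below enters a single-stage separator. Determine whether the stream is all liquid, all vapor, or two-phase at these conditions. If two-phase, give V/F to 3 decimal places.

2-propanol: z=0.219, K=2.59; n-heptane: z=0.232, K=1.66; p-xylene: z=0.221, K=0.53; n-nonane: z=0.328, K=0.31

two-phase, V/F = 0.234

ΣzᵢKᵢ = 1.171; Σzᵢ/Kᵢ = 1.699.
Both exceed 1, so a two-phase solution exists.
Let ψ = V/F and solve Σ zᵢ(Kᵢ−1)/(1+ψ(Kᵢ−1)) = 0.
Iterate (Newton) starting at ψ = 0.46:
  ψ = 0.460: g = -0.1455, g' = -0.659 → ψ = 0.239
  ψ = 0.239: g = -0.0035, g' = -0.652 → ψ = 0.234
Converged at ψ = 0.234.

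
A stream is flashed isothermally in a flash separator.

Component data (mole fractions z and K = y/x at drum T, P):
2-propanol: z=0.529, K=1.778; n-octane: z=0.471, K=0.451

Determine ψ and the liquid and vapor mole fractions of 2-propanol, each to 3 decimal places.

Let ψ = V/F and solve Σ zᵢ(Kᵢ−1)/(1+ψ(Kᵢ−1)) = 0.
Check two-phase: ΣzᵢKᵢ = 1.153 > 1 and Σzᵢ/Kᵢ = 1.342 > 1, so g(0) = 0.153 > 0 and g(1) = -0.342 < 0.
Binary case is linear: z₁(K₁−1)(1+ψ(K₂−1)) + z₂(K₂−1)(1+ψ(K₁−1)) = 0
⇒ ψ = [z₁(K₁−1)+z₂(K₂−1)] / [−(K₁−1)(K₂−1)] = 0.1530/0.4271 = 0.358
Compositions from xᵢ = zᵢ/(1+ψ(Kᵢ−1)), yᵢ = Kᵢxᵢ:
  2-propanol: x = 0.414, y = 0.736
  n-octane: x = 0.586, y = 0.264

ψ = 0.358, x_2-propanol = 0.414, y_2-propanol = 0.736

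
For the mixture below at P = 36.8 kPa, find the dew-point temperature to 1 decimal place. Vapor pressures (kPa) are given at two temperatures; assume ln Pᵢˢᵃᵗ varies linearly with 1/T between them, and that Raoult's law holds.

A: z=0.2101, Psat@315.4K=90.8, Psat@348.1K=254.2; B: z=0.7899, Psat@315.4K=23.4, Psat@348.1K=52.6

Dew-point temperature: Σzᵢ·P/Pᵢˢᵃᵗ(T) = 1. Interpolate ln Pᵢˢᵃᵗ = aᵢ + bᵢ/T.
  T = 315.4 K: ΣzᵢP/Pᵢˢᵃᵗ = 1.3274
  T = 348.1 K: ΣzᵢP/Pᵢˢᵃᵗ = 0.5830
  T = 331.8 K: ΣzᵢP/Pᵢˢᵃᵗ = 0.8607
  T = 323.6 K: ΣzᵢP/Pᵢˢᵃᵗ = 1.0629
  T = 327.7 K: ΣzᵢP/Pᵢˢᵃᵗ = 0.9552
  T = 325.6 K: ΣzᵢP/Pᵢˢᵃᵗ = 1.0086
Interpolating between 325.6 K and 327.7 K gives T ≈ 325.9 K.

T = 325.9 K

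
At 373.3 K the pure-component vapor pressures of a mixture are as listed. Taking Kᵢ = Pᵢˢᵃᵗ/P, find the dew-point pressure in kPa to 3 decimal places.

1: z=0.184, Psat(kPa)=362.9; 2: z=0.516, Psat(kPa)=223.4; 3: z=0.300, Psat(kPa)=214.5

Pdew = 237.226 kPa

At the dew point ψ → 1, so Σzᵢ/Kᵢ = 1 with Kᵢ = Pᵢˢᵃᵗ/P ⇒ 1/P = Σzᵢ/Pᵢˢᵃᵗ.
1/P = 0.184/362.9 + 0.516/223.4 + 0.300/214.5 = 0.004215 ⇒ P = 237.226 kPa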